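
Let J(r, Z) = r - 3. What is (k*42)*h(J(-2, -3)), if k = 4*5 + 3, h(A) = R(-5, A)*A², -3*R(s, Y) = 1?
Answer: -8050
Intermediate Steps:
J(r, Z) = -3 + r
R(s, Y) = -⅓ (R(s, Y) = -⅓*1 = -⅓)
h(A) = -A²/3
k = 23 (k = 20 + 3 = 23)
(k*42)*h(J(-2, -3)) = (23*42)*(-(-3 - 2)²/3) = 966*(-⅓*(-5)²) = 966*(-⅓*25) = 966*(-25/3) = -8050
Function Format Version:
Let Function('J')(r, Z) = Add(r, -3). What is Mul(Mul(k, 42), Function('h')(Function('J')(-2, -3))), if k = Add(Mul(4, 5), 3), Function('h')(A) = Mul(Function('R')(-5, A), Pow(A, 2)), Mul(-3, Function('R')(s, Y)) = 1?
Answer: -8050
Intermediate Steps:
Function('J')(r, Z) = Add(-3, r)
Function('R')(s, Y) = Rational(-1, 3) (Function('R')(s, Y) = Mul(Rational(-1, 3), 1) = Rational(-1, 3))
Function('h')(A) = Mul(Rational(-1, 3), Pow(A, 2))
k = 23 (k = Add(20, 3) = 23)
Mul(Mul(k, 42), Function('h')(Function('J')(-2, -3))) = Mul(Mul(23, 42), Mul(Rational(-1, 3), Pow(Add(-3, -2), 2))) = Mul(966, Mul(Rational(-1, 3), Pow(-5, 2))) = Mul(966, Mul(Rational(-1, 3), 25)) = Mul(966, Rational(-25, 3)) = -8050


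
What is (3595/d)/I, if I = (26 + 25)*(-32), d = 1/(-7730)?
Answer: 13894675/816 ≈ 17028.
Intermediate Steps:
d = -1/7730 ≈ -0.00012937
I = -1632 (I = 51*(-32) = -1632)
(3595/d)/I = (3595/(-1/7730))/(-1632) = (3595*(-7730))*(-1/1632) = -27789350*(-1/1632) = 13894675/816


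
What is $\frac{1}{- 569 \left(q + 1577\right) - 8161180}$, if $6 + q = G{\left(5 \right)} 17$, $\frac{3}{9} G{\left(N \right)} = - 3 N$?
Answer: $- \frac{1}{8619794} \approx -1.1601 \cdot 10^{-7}$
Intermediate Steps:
$G{\left(N \right)} = - 9 N$ ($G{\left(N \right)} = 3 \left(- 3 N\right) = - 9 N$)
$q = -771$ ($q = -6 + \left(-9\right) 5 \cdot 17 = -6 - 765 = -771$)
$\frac{1}{- 569 \left(q + 1577\right) - 8161180} = \frac{1}{- 569 \left(-771 + 1577\right) - 8161180} = \frac{1}{\left(-569\right) 806 - 8161180} = \frac{1}{-458614 - 8161180} = \frac{1}{-8619794} = - \frac{1}{8619794}$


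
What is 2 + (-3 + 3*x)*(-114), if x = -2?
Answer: 1028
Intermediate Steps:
2 + (-3 + 3*x)*(-114) = 2 + (-3 + 3*(-2))*(-114) = 2 + (-3 - 6)*(-114) = 2 - 9*(-114) = 2 + 1026 = 1028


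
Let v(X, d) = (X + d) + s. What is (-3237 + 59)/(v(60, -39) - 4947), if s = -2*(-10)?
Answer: 1589/2453 ≈ 0.64778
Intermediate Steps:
s = 20
v(X, d) = 20 + X + d (v(X, d) = (X + d) + 20 = 20 + X + d)
(-3237 + 59)/(v(60, -39) - 4947) = (-3237 + 59)/((20 + 60 - 39) - 4947) = -3178/(41 - 4947) = -3178/(-4906) = -3178*(-1/4906) = 1589/2453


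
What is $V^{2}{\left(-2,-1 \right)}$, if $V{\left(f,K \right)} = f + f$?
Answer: $16$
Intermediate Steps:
$V{\left(f,K \right)} = 2 f$
$V^{2}{\left(-2,-1 \right)} = \left(2 \left(-2\right)\right)^{2} = \left(-4\right)^{2} = 16$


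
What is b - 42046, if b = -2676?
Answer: -44722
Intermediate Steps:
b - 42046 = -2676 - 42046 = -44722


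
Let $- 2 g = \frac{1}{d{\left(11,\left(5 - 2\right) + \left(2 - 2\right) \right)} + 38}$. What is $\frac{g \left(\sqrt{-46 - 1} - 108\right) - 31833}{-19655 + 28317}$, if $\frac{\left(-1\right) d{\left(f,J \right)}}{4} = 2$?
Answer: $- \frac{79578}{21655} - \frac{i \sqrt{47}}{519720} \approx -3.6748 - 1.3191 \cdot 10^{-5} i$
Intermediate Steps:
$d{\left(f,J \right)} = -8$ ($d{\left(f,J \right)} = \left(-4\right) 2 = -8$)
$g = - \frac{1}{60}$ ($g = - \frac{1}{2 \left(-8 + 38\right)} = - \frac{1}{2 \cdot 30} = \left(- \frac{1}{2}\right) \frac{1}{30} = - \frac{1}{60} \approx -0.016667$)
$\frac{g \left(\sqrt{-46 - 1} - 108\right) - 31833}{-19655 + 28317} = \frac{- \frac{\sqrt{-46 - 1} - 108}{60} - 31833}{-19655 + 28317} = \frac{- \frac{\sqrt{-47} - 108}{60} - 31833}{8662} = \left(- \frac{i \sqrt{47} - 108}{60} - 31833\right) \frac{1}{8662} = \left(- \frac{-108 + i \sqrt{47}}{60} - 31833\right) \frac{1}{8662} = \left(\left(\frac{9}{5} - \frac{i \sqrt{47}}{60}\right) - 31833\right) \frac{1}{8662} = \left(- \frac{159156}{5} - \frac{i \sqrt{47}}{60}\right) \frac{1}{8662} = - \frac{79578}{21655} - \frac{i \sqrt{47}}{519720}$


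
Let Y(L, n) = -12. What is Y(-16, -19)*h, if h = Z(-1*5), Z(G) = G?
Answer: 60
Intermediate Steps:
h = -5 (h = -1*5 = -5)
Y(-16, -19)*h = -12*(-5) = 60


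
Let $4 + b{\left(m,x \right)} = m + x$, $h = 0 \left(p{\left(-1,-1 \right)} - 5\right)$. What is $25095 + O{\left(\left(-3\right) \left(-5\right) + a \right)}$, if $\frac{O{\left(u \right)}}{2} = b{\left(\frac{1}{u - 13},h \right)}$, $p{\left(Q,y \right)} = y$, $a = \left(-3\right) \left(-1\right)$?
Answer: $\frac{125437}{5} \approx 25087.0$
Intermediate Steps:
$a = 3$
$h = 0$ ($h = 0 \left(-1 - 5\right) = 0 \left(-6\right) = 0$)
$b{\left(m,x \right)} = -4 + m + x$ ($b{\left(m,x \right)} = -4 + \left(m + x\right) = -4 + m + x$)
$O{\left(u \right)} = -8 + \frac{2}{-13 + u}$ ($O{\left(u \right)} = 2 \left(-4 + \frac{1}{u - 13} + 0\right) = 2 \left(-4 + \frac{1}{-13 + u} + 0\right) = 2 \left(-4 + \frac{1}{-13 + u}\right) = -8 + \frac{2}{-13 + u}$)
$25095 + O{\left(\left(-3\right) \left(-5\right) + a \right)} = 25095 + \frac{2 \left(53 - 4 \left(\left(-3\right) \left(-5\right) + 3\right)\right)}{-13 + \left(\left(-3\right) \left(-5\right) + 3\right)} = 25095 + \frac{2 \left(53 - 4 \left(15 + 3\right)\right)}{-13 + \left(15 + 3\right)} = 25095 + \frac{2 \left(53 - 72\right)}{-13 + 18} = 25095 + \frac{2 \left(53 - 72\right)}{5} = 25095 + 2 \cdot \frac{1}{5} \left(-19\right) = 25095 - \frac{38}{5} = \frac{125437}{5}$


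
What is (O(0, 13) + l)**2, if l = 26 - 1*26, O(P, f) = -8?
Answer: 64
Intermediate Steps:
l = 0 (l = 26 - 26 = 0)
(O(0, 13) + l)**2 = (-8 + 0)**2 = (-8)**2 = 64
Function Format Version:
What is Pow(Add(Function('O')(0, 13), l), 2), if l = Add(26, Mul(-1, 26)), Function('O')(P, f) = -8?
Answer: 64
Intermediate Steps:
l = 0 (l = Add(26, -26) = 0)
Pow(Add(Function('O')(0, 13), l), 2) = Pow(Add(-8, 0), 2) = Pow(-8, 2) = 64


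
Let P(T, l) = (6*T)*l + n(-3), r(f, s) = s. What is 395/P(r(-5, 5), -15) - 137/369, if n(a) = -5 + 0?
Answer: -41618/33579 ≈ -1.2394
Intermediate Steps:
n(a) = -5
P(T, l) = -5 + 6*T*l (P(T, l) = (6*T)*l - 5 = 6*T*l - 5 = -5 + 6*T*l)
395/P(r(-5, 5), -15) - 137/369 = 395/(-5 + 6*5*(-15)) - 137/369 = 395/(-5 - 450) - 137*1/369 = 395/(-455) - 137/369 = 395*(-1/455) - 137/369 = -79/91 - 137/369 = -41618/33579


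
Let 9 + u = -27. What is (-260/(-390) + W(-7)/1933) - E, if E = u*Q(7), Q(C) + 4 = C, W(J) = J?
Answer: 630137/5799 ≈ 108.66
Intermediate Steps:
u = -36 (u = -9 - 27 = -36)
Q(C) = -4 + C
E = -108 (E = -36*(-4 + 7) = -36*3 = -108)
(-260/(-390) + W(-7)/1933) - E = (-260/(-390) - 7/1933) - 1*(-108) = (-260*(-1/390) - 7*1/1933) + 108 = (⅔ - 7/1933) + 108 = 3845/5799 + 108 = 630137/5799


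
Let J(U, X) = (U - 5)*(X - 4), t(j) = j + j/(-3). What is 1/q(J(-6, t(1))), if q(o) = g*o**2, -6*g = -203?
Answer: 27/1228150 ≈ 2.1984e-5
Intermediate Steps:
t(j) = 2*j/3 (t(j) = j + j*(-1/3) = j - j/3 = 2*j/3)
g = 203/6 (g = -1/6*(-203) = 203/6 ≈ 33.833)
J(U, X) = (-5 + U)*(-4 + X)
q(o) = 203*o**2/6
1/q(J(-6, t(1))) = 1/(203*(20 - 10/3 - 4*(-6) - 4)**2/6) = 1/(203*(20 - 5*2/3 + 24 - 6*2/3)**2/6) = 1/(203*(20 - 10/3 + 24 - 4)**2/6) = 1/(203*(110/3)**2/6) = 1/((203/6)*(12100/9)) = 1/(1228150/27) = 27/1228150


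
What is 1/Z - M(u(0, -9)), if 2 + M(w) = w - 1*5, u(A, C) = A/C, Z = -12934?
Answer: 90537/12934 ≈ 6.9999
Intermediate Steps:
M(w) = -7 + w (M(w) = -2 + (w - 1*5) = -2 + (w - 5) = -2 + (-5 + w) = -7 + w)
1/Z - M(u(0, -9)) = 1/(-12934) - (-7 + 0/(-9)) = -1/12934 - (-7 + 0*(-1/9)) = -1/12934 - (-7 + 0) = -1/12934 - 1*(-7) = -1/12934 + 7 = 90537/12934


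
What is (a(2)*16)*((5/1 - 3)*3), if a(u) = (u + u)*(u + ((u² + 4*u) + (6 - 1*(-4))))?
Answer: 9216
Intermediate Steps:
a(u) = 2*u*(10 + u² + 5*u) (a(u) = (2*u)*(u + ((u² + 4*u) + (6 + 4))) = (2*u)*(u + ((u² + 4*u) + 10)) = (2*u)*(u + (10 + u² + 4*u)) = (2*u)*(10 + u² + 5*u) = 2*u*(10 + u² + 5*u))
(a(2)*16)*((5/1 - 3)*3) = ((2*2*(10 + 2² + 5*2))*16)*((5/1 - 3)*3) = ((2*2*(10 + 4 + 10))*16)*((5*1 - 3)*3) = ((2*2*24)*16)*((5 - 3)*3) = (96*16)*(2*3) = 1536*6 = 9216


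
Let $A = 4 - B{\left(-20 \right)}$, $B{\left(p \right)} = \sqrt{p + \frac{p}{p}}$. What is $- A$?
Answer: $-4 + i \sqrt{19} \approx -4.0 + 4.3589 i$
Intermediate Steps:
$B{\left(p \right)} = \sqrt{1 + p}$ ($B{\left(p \right)} = \sqrt{p + 1} = \sqrt{1 + p}$)
$A = 4 - i \sqrt{19}$ ($A = 4 - \sqrt{1 - 20} = 4 - \sqrt{-19} = 4 - i \sqrt{19} \approx 4.0 - 4.3589 i$)
$- A = - (4 - i \sqrt{19}) = -4 + i \sqrt{19}$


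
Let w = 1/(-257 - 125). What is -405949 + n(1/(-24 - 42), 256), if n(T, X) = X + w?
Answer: -154974727/382 ≈ -4.0569e+5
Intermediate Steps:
w = -1/382 (w = 1/(-382) = -1/382 ≈ -0.0026178)
n(T, X) = -1/382 + X (n(T, X) = X - 1/382 = -1/382 + X)
-405949 + n(1/(-24 - 42), 256) = -405949 + (-1/382 + 256) = -405949 + 97791/382 = -154974727/382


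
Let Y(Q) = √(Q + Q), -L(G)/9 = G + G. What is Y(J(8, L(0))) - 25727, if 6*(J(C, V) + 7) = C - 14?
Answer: -25727 + 4*I ≈ -25727.0 + 4.0*I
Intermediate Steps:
L(G) = -18*G (L(G) = -9*(G + G) = -18*G)
J(C, V) = -28/3 + C/6 (J(C, V) = -7 + (C - 14)/6 = -7 + (-14 + C)/6 = -7 + (-7/3 + C/6) = -28/3 + C/6)
Y(Q) = √2*√Q (Y(Q) = √(2*Q) = √2*√Q)
Y(J(8, L(0))) - 25727 = √2*√(-28/3 + (⅙)*8) - 25727 = √2*√(-28/3 + 4/3) - 25727 = √2*√(-8) - 25727 = √2*(2*I*√2) - 25727 = 4*I - 25727 = -25727 + 4*I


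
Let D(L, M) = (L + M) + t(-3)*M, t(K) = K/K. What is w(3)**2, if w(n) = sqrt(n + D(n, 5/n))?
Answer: 28/3 ≈ 9.3333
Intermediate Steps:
t(K) = 1
D(L, M) = L + 2*M (D(L, M) = (L + M) + 1*M = (L + M) + M = L + 2*M)
w(n) = sqrt(2*n + 10/n) (w(n) = sqrt(n + (n + 2*(5/n))) = sqrt(n + (n + 10/n)) = sqrt(2*n + 10/n))
w(3)**2 = (sqrt(2*3 + 10/3))**2 = (sqrt(6 + 10*(1/3)))**2 = (sqrt(6 + 10/3))**2 = (sqrt(28/3))**2 = (2*sqrt(21)/3)**2 = 28/3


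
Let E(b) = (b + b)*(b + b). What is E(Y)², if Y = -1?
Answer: 16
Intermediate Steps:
E(b) = 4*b² (E(b) = (2*b)*(2*b) = 4*b²)
E(Y)² = (4*(-1)²)² = (4*1)² = 4² = 16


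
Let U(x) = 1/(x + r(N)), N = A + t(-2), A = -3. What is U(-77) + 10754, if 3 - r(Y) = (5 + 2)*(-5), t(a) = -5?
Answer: 419405/39 ≈ 10754.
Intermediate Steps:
N = -8 (N = -3 - 5 = -8)
r(Y) = 38 (r(Y) = 3 - (5 + 2)*(-5) = 3 - 7*(-5) = 3 - 1*(-35) = 3 + 35 = 38)
U(x) = 1/(38 + x) (U(x) = 1/(x + 38) = 1/(38 + x))
U(-77) + 10754 = 1/(38 - 77) + 10754 = 1/(-39) + 10754 = -1/39 + 10754 = 419405/39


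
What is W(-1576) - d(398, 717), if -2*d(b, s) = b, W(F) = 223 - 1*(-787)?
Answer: 1209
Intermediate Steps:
W(F) = 1010 (W(F) = 223 + 787 = 1010)
d(b, s) = -b/2
W(-1576) - d(398, 717) = 1010 - (-1)*398/2 = 1010 - 1*(-199) = 1010 + 199 = 1209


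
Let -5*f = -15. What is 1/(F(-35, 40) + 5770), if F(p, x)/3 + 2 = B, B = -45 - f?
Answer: 1/5620 ≈ 0.00017794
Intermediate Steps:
f = 3 (f = -1/5*(-15) = 3)
B = -48 (B = -45 - 1*3 = -45 - 3 = -48)
F(p, x) = -150 (F(p, x) = -6 + 3*(-48) = -6 - 144 = -150)
1/(F(-35, 40) + 5770) = 1/(-150 + 5770) = 1/5620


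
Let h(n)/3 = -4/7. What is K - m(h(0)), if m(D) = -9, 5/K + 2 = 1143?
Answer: 10274/1141 ≈ 9.0044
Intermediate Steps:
h(n) = -12/7 (h(n) = 3*(-4/7) = -12/7)
K = 5/1141 (K = 5/(-2 + 1143) = 5/1141 ≈ 0.0043821)
K - m(h(0)) = 5/1141 - 1*(-9) = 5/1141 + 9 = 10274/1141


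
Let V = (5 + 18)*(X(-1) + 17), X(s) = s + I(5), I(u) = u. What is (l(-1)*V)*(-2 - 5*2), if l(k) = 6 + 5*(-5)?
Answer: 110124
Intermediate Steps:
X(s) = 5 + s (X(s) = s + 5 = 5 + s)
l(k) = -19 (l(k) = 6 - 25 = -19)
V = 483 (V = (5 + 18)*((5 - 1) + 17) = 23*(4 + 17) = 23*21 = 483)
(l(-1)*V)*(-2 - 5*2) = (-19*483)*(-2 - 5*2) = -9177*(-2 - 10) = -9177*(-12) = 110124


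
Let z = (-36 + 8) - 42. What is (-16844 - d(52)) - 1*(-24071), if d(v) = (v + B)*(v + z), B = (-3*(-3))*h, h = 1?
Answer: 8325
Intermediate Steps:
B = 9 (B = -3*(-3)*1 = 9*1 = 9)
z = -70 (z = -28 - 42 = -70)
d(v) = (-70 + v)*(9 + v) (d(v) = (v + 9)*(v - 70) = (9 + v)*(-70 + v) = (-70 + v)*(9 + v))
(-16844 - d(52)) - 1*(-24071) = (-16844 - (-630 + 52² - 61*52)) - 1*(-24071) = (-16844 - (-630 + 2704 - 3172)) + 24071 = (-16844 - 1*(-1098)) + 24071 = (-16844 + 1098) + 24071 = -15746 + 24071 = 8325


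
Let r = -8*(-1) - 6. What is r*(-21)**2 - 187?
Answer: 695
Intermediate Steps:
r = 2 (r = 8 - 6 = 2)
r*(-21)**2 - 187 = 2*(-21)**2 - 187 = 2*441 - 187 = 882 - 187 = 695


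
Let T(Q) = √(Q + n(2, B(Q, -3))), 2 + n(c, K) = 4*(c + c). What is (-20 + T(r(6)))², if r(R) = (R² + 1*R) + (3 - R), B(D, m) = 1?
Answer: (20 - √53)² ≈ 161.80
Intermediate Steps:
r(R) = 3 + R² (r(R) = (R² + R) + (3 - R) = (R + R²) + (3 - R) = 3 + R²)
n(c, K) = -2 + 8*c (n(c, K) = -2 + 4*(c + c) = -2 + 4*(2*c) = -2 + 8*c)
T(Q) = √(14 + Q) (T(Q) = √(Q + (-2 + 8*2)) = √(Q + (-2 + 16)) = √(Q + 14) = √(14 + Q))
(-20 + T(r(6)))² = (-20 + √(14 + (3 + 6²)))² = (-20 + √(14 + (3 + 36)))² = (-20 + √(14 + 39))² = (-20 + √53)²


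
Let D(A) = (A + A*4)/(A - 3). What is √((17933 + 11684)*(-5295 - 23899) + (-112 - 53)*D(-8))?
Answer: I*√864639298 ≈ 29405.0*I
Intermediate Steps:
D(A) = 5*A/(-3 + A) (D(A) = (A + 4*A)/(-3 + A) = (5*A)/(-3 + A) = 5*A/(-3 + A))
√((17933 + 11684)*(-5295 - 23899) + (-112 - 53)*D(-8)) = √((17933 + 11684)*(-5295 - 23899) + (-112 - 53)*(5*(-8)/(-3 - 8))) = √(29617*(-29194) - 825*(-8)/(-11)) = √(-864638698 - 825*(-8)*(-1)/11) = √(-864638698 - 165*40/11) = √(-864638698 - 600) = √(-864639298) = I*√864639298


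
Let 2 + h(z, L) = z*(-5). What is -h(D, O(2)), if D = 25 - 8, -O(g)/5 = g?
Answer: 87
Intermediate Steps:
O(g) = -5*g
D = 17
h(z, L) = -2 - 5*z (h(z, L) = -2 + z*(-5) = -2 - 5*z)
-h(D, O(2)) = -(-2 - 5*17) = -(-2 - 85) = -1*(-87) = 87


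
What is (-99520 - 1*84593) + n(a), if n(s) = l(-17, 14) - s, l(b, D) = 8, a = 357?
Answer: -184462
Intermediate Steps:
n(s) = 8 - s
(-99520 - 1*84593) + n(a) = (-99520 - 1*84593) + (8 - 1*357) = (-99520 - 84593) + (8 - 357) = -184113 - 349 = -184462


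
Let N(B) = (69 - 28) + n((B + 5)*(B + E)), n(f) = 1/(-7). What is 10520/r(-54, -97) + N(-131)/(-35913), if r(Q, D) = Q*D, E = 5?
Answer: 440522542/219464343 ≈ 2.0073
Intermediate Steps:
n(f) = -⅐
r(Q, D) = D*Q
N(B) = 286/7 (N(B) = (69 - 28) - ⅐ = 41 - ⅐ = 286/7)
10520/r(-54, -97) + N(-131)/(-35913) = 10520/((-97*(-54))) + (286/7)/(-35913) = 10520/5238 + (286/7)*(-1/35913) = 10520*(1/5238) - 286/251391 = 5260/2619 - 286/251391 = 440522542/219464343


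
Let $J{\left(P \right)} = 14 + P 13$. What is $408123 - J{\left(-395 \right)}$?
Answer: $413244$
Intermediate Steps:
$J{\left(P \right)} = 14 + 13 P$
$408123 - J{\left(-395 \right)} = 408123 - \left(14 + 13 \left(-395\right)\right) = 408123 - \left(14 - 5135\right) = 408123 - -5121 = 408123 + 5121 = 413244$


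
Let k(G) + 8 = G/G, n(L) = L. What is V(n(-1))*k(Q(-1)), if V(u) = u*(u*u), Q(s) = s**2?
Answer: 7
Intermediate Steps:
V(u) = u**3 (V(u) = u*u**2 = u**3)
k(G) = -7 (k(G) = -8 + G/G = -8 + 1 = -7)
V(n(-1))*k(Q(-1)) = (-1)**3*(-7) = -1*(-7) = 7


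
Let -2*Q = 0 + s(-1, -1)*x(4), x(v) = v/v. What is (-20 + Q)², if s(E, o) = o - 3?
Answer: 324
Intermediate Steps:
s(E, o) = -3 + o
x(v) = 1
Q = 2 (Q = -(0 + (-3 - 1)*1)/2 = -(0 - 4*1)/2 = -(0 - 4)/2 = -½*(-4) = 2)
(-20 + Q)² = (-20 + 2)² = (-18)² = 324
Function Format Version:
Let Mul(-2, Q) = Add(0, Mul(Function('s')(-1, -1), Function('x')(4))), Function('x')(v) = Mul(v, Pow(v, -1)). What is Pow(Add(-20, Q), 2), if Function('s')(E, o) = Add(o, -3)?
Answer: 324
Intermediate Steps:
Function('s')(E, o) = Add(-3, o)
Function('x')(v) = 1
Q = 2 (Q = Mul(Rational(-1, 2), Add(0, Mul(Add(-3, -1), 1))) = Mul(Rational(-1, 2), Add(0, Mul(-4, 1))) = Mul(Rational(-1, 2), Add(0, -4)) = Mul(Rational(-1, 2), -4) = 2)
Pow(Add(-20, Q), 2) = Pow(Add(-20, 2), 2) = Pow(-18, 2) = 324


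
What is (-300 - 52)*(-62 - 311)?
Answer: 131296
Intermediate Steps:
(-300 - 52)*(-62 - 311) = -352*(-373) = 131296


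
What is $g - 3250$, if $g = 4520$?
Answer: $1270$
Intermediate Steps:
$g - 3250 = 4520 - 3250 = 1270$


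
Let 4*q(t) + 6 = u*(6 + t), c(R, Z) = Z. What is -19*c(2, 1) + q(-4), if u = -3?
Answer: -22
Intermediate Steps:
q(t) = -6 - 3*t/4 (q(t) = -3/2 + (-3*(6 + t))/4 = -3/2 + (-18 - 3*t)/4 = -3/2 + (-9/2 - 3*t/4) = -6 - 3*t/4)
-19*c(2, 1) + q(-4) = -19*1 + (-6 - ¾*(-4)) = -19 + (-6 + 3) = -19 - 3 = -22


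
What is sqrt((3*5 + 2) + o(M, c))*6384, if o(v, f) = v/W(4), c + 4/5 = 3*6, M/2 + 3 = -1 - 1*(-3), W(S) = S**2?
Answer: 4788*sqrt(30) ≈ 26225.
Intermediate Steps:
M = -2 (M = -6 + 2*(-1 - 1*(-3)) = -6 + 2*(-1 + 3) = -6 + 2*2 = -6 + 4 = -2)
c = 86/5 (c = -4/5 + 3*6 = -4/5 + 18 = 86/5 ≈ 17.200)
o(v, f) = v/16 (o(v, f) = v/(4**2) = v/16)
sqrt((3*5 + 2) + o(M, c))*6384 = sqrt((3*5 + 2) + (1/16)*(-2))*6384 = sqrt((15 + 2) - 1/8)*6384 = sqrt(17 - 1/8)*6384 = sqrt(135/8)*6384 = (3*sqrt(30)/4)*6384 = 4788*sqrt(30)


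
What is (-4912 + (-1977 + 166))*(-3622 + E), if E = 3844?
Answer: -1492506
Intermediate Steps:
(-4912 + (-1977 + 166))*(-3622 + E) = (-4912 + (-1977 + 166))*(-3622 + 3844) = (-4912 - 1811)*222 = -6723*222 = -1492506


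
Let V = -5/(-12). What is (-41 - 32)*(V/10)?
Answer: -73/24 ≈ -3.0417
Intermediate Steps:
V = 5/12 (V = -5*(-1/12) = 5/12 ≈ 0.41667)
(-41 - 32)*(V/10) = (-41 - 32)*((5/12)/10) = -365/(12*10) = -73*1/24 = -73/24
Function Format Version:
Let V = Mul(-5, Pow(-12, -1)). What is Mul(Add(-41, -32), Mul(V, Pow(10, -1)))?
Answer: Rational(-73, 24) ≈ -3.0417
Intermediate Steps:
V = Rational(5, 12) (V = Mul(-5, Rational(-1, 12)) = Rational(5, 12) ≈ 0.41667)
Mul(Add(-41, -32), Mul(V, Pow(10, -1))) = Mul(Add(-41, -32), Mul(Rational(5, 12), Pow(10, -1))) = Mul(-73, Mul(Rational(5, 12), Rational(1, 10))) = Mul(-73, Rational(1, 24)) = Rational(-73, 24)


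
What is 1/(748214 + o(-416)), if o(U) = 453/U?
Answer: 416/311256571 ≈ 1.3365e-6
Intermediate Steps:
1/(748214 + o(-416)) = 1/(748214 + 453/(-416)) = 1/(748214 + 453*(-1/416)) = 1/(748214 - 453/416) = 1/(311256571/416) = 416/311256571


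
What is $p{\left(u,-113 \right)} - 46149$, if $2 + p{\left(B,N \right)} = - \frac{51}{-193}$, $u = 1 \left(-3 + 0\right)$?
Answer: $- \frac{8907092}{193} \approx -46151.0$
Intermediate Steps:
$u = -3$ ($u = 1 \left(-3\right) = -3$)
$p{\left(B,N \right)} = - \frac{335}{193}$ ($p{\left(B,N \right)} = -2 - \frac{51}{-193} = -2 - - \frac{51}{193} = -2 + \frac{51}{193} = - \frac{335}{193}$)
$p{\left(u,-113 \right)} - 46149 = - \frac{335}{193} - 46149 = - \frac{8907092}{193}$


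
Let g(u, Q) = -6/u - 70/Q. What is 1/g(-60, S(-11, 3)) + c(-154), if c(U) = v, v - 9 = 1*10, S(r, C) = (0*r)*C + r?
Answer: 13619/711 ≈ 19.155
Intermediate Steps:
S(r, C) = r (S(r, C) = 0*C + r = 0 + r = r)
v = 19 (v = 9 + 1*10 = 9 + 10 = 19)
c(U) = 19
g(u, Q) = -70/Q - 6/u
1/g(-60, S(-11, 3)) + c(-154) = 1/(-70/(-11) - 6/(-60)) + 19 = 1/(-70*(-1/11) - 6*(-1/60)) + 19 = 1/(70/11 + ⅒) + 19 = 1/(711/110) + 19 = 110/711 + 19 = 13619/711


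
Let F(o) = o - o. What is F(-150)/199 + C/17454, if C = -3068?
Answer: -1534/8727 ≈ -0.17578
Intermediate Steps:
F(o) = 0
F(-150)/199 + C/17454 = 0/199 - 3068/17454 = 0*(1/199) - 3068*1/17454 = 0 - 1534/8727 = -1534/8727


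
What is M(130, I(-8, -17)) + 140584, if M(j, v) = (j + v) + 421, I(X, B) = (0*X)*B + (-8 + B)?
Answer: 141110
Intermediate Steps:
I(X, B) = -8 + B (I(X, B) = 0*B + (-8 + B) = 0 + (-8 + B) = -8 + B)
M(j, v) = 421 + j + v
M(130, I(-8, -17)) + 140584 = (421 + 130 + (-8 - 17)) + 140584 = (421 + 130 - 25) + 140584 = 526 + 140584 = 141110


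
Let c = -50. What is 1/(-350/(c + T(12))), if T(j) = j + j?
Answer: 13/175 ≈ 0.074286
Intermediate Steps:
T(j) = 2*j
1/(-350/(c + T(12))) = 1/(-350/(-50 + 2*12)) = 1/(-350/(-50 + 24)) = 1/(-350/(-26)) = 1/(-350*(-1/26)) = 1/(175/13) = 13/175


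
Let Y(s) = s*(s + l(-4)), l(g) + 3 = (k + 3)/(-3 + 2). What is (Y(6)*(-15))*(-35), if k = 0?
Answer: 0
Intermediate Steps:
l(g) = -6 (l(g) = -3 + (0 + 3)/(-3 + 2) = -3 + 3/(-1) = -3 + 3*(-1) = -3 - 3 = -6)
Y(s) = s*(-6 + s) (Y(s) = s*(s - 6) = s*(-6 + s))
(Y(6)*(-15))*(-35) = ((6*(-6 + 6))*(-15))*(-35) = ((6*0)*(-15))*(-35) = (0*(-15))*(-35) = 0*(-35) = 0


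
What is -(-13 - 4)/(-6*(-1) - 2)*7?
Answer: 119/4 ≈ 29.750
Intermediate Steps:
-(-13 - 4)/(-6*(-1) - 2)*7 = -(-17)/(6 - 2)*7 = -(-17)/4*7 = -1*(-17/4)*7 = (17/4)*7 = 119/4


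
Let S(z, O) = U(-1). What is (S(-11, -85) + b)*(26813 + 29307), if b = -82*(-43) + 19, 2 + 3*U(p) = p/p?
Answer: 596780080/3 ≈ 1.9893e+8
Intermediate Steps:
U(p) = -⅓ (U(p) = -⅔ + (p/p)/3 = -⅔ + (⅓)*1 = -⅔ + ⅓ = -⅓)
S(z, O) = -⅓
b = 3545 (b = 3526 + 19 = 3545)
(S(-11, -85) + b)*(26813 + 29307) = (-⅓ + 3545)*(26813 + 29307) = (10634/3)*56120 = 596780080/3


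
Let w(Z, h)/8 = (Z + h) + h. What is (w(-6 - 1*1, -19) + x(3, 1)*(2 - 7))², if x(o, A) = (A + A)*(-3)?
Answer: 108900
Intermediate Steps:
x(o, A) = -6*A (x(o, A) = (2*A)*(-3) = -6*A)
w(Z, h) = 8*Z + 16*h (w(Z, h) = 8*((Z + h) + h) = 8*(Z + 2*h) = 8*Z + 16*h)
(w(-6 - 1*1, -19) + x(3, 1)*(2 - 7))² = ((8*(-6 - 1*1) + 16*(-19)) + (-6*1)*(2 - 7))² = ((8*(-6 - 1) - 304) - 6*(-5))² = ((8*(-7) - 304) + 30)² = ((-56 - 304) + 30)² = (-360 + 30)² = (-330)² = 108900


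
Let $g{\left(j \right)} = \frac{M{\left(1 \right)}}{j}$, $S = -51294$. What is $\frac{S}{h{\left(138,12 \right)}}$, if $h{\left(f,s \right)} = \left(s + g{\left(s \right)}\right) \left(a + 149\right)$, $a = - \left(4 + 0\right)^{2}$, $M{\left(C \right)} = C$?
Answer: $- \frac{615528}{19285} \approx -31.917$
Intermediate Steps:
$g{\left(j \right)} = \frac{1}{j}$ ($g{\left(j \right)} = 1 \frac{1}{j} = \frac{1}{j}$)
$a = -16$ ($a = - 4^{2} = \left(-1\right) 16 = -16$)
$h{\left(f,s \right)} = 133 s + \frac{133}{s}$ ($h{\left(f,s \right)} = \left(s + \frac{1}{s}\right) \left(-16 + 149\right) = \left(s + \frac{1}{s}\right) 133 = 133 s + \frac{133}{s}$)
$\frac{S}{h{\left(138,12 \right)}} = - \frac{51294}{133 \cdot 12 + \frac{133}{12}} = - \frac{51294}{1596 + 133 \cdot \frac{1}{12}} = - \frac{51294}{1596 + \frac{133}{12}} = - \frac{51294}{\frac{19285}{12}} = \left(-51294\right) \frac{12}{19285} = - \frac{615528}{19285}$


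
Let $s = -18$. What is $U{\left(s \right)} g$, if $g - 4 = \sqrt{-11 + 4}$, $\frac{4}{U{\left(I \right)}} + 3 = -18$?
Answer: $- \frac{16}{21} - \frac{4 i \sqrt{7}}{21} \approx -0.7619 - 0.50395 i$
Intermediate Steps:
$U{\left(I \right)} = - \frac{4}{21}$ ($U{\left(I \right)} = \frac{4}{-3 - 18} = \frac{4}{-21} = 4 \left(- \frac{1}{21}\right) = - \frac{4}{21}$)
$g = 4 + i \sqrt{7}$ ($g = 4 + \sqrt{-11 + 4} = 4 + \sqrt{-7} = 4 + i \sqrt{7} \approx 4.0 + 2.6458 i$)
$U{\left(s \right)} g = - \frac{4 \left(4 + i \sqrt{7}\right)}{21} = - \frac{16}{21} - \frac{4 i \sqrt{7}}{21}$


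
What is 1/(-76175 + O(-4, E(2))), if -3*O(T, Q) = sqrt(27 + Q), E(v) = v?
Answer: -685575/52223675596 + 3*sqrt(29)/52223675596 ≈ -1.3127e-5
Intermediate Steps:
O(T, Q) = -sqrt(27 + Q)/3
1/(-76175 + O(-4, E(2))) = 1/(-76175 - sqrt(27 + 2)/3) = 1/(-76175 - sqrt(29)/3)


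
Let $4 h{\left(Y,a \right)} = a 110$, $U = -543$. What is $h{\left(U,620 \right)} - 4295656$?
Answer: $-4278606$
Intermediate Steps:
$h{\left(Y,a \right)} = \frac{55 a}{2}$ ($h{\left(Y,a \right)} = \frac{a 110}{4} = \frac{110 a}{4} = \frac{55 a}{2}$)
$h{\left(U,620 \right)} - 4295656 = \frac{55}{2} \cdot 620 - 4295656 = 17050 - 4295656 = -4278606$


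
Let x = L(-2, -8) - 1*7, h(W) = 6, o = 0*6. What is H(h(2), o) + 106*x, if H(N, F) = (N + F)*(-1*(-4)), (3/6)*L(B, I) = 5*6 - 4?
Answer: 4794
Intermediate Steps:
o = 0
L(B, I) = 52 (L(B, I) = 2*(5*6 - 4) = 2*(30 - 4) = 2*26 = 52)
H(N, F) = 4*F + 4*N (H(N, F) = (F + N)*4 = 4*F + 4*N)
x = 45 (x = 52 - 1*7 = 52 - 7 = 45)
H(h(2), o) + 106*x = (4*0 + 4*6) + 106*45 = (0 + 24) + 4770 = 24 + 4770 = 4794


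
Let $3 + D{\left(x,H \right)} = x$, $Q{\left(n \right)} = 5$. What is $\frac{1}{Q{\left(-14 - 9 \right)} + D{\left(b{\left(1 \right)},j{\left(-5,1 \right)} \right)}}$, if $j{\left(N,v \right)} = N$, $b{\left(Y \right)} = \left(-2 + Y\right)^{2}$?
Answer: $\frac{1}{3} \approx 0.33333$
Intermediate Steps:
$D{\left(x,H \right)} = -3 + x$
$\frac{1}{Q{\left(-14 - 9 \right)} + D{\left(b{\left(1 \right)},j{\left(-5,1 \right)} \right)}} = \frac{1}{5 - \left(3 - \left(-2 + 1\right)^{2}\right)} = \frac{1}{5 - \left(3 - \left(-1\right)^{2}\right)} = \frac{1}{5 + \left(-3 + 1\right)} = \frac{1}{5 - 2} = \frac{1}{3}$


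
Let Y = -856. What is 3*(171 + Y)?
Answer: -2055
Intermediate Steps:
3*(171 + Y) = 3*(171 - 856) = 3*(-685) = -2055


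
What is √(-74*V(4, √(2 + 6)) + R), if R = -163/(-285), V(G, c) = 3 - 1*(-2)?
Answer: 13*I*√177555/285 ≈ 19.221*I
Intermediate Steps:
V(G, c) = 5 (V(G, c) = 3 + 2 = 5)
R = 163/285 (R = -163*(-1/285) = 163/285 ≈ 0.57193)
√(-74*V(4, √(2 + 6)) + R) = √(-74*5 + 163/285) = √(-370 + 163/285) = √(-105287/285) = 13*I*√177555/285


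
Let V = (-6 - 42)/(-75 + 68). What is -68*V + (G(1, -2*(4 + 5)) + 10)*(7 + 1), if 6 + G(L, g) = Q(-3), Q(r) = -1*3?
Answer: -3208/7 ≈ -458.29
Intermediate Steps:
Q(r) = -3
G(L, g) = -9 (G(L, g) = -6 - 3 = -9)
V = 48/7 (V = -48/(-7) = -48*(-⅐) = 48/7 ≈ 6.8571)
-68*V + (G(1, -2*(4 + 5)) + 10)*(7 + 1) = -68*48/7 + (-9 + 10)*(7 + 1) = -3264/7 + 1*8 = -3264/7 + 8 = -3208/7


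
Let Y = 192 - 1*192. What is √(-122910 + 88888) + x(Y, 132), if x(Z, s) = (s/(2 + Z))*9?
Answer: 594 + I*√34022 ≈ 594.0 + 184.45*I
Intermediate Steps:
Y = 0 (Y = 192 - 192 = 0)
x(Z, s) = 9*s/(2 + Z) (x(Z, s) = (s/(2 + Z))*9 = 9*s/(2 + Z))
√(-122910 + 88888) + x(Y, 132) = √(-122910 + 88888) + 9*132/(2 + 0) = √(-34022) + 9*132/2 = I*√34022 + 9*132*(½) = I*√34022 + 594 = 594 + I*√34022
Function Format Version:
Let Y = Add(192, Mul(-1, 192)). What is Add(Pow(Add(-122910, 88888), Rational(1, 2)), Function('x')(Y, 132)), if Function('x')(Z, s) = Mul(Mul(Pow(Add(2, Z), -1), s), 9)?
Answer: Add(594, Mul(I, Pow(34022, Rational(1, 2)))) ≈ Add(594.00, Mul(184.45, I))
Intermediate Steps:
Y = 0 (Y = Add(192, -192) = 0)
Function('x')(Z, s) = Mul(9, s, Pow(Add(2, Z), -1)) (Function('x')(Z, s) = Mul(Mul(s, Pow(Add(2, Z), -1)), 9) = Mul(9, s, Pow(Add(2, Z), -1)))
Add(Pow(Add(-122910, 88888), Rational(1, 2)), Function('x')(Y, 132)) = Add(Pow(Add(-122910, 88888), Rational(1, 2)), Mul(9, 132, Pow(Add(2, 0), -1))) = Add(Pow(-34022, Rational(1, 2)), Mul(9, 132, Pow(2, -1))) = Add(Mul(I, Pow(34022, Rational(1, 2))), Mul(9, 132, Rational(1, 2))) = Add(Mul(I, Pow(34022, Rational(1, 2))), 594) = Add(594, Mul(I, Pow(34022, Rational(1, 2))))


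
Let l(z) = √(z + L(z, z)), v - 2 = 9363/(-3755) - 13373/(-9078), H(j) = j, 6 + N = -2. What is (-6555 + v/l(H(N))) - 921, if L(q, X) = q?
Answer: -7476 - 33394081*I/136351560 ≈ -7476.0 - 0.24491*I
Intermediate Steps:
N = -8 (N = -6 - 2 = -8)
v = 33394081/34087890 (v = 2 + (9363/(-3755) - 13373/(-9078)) = 2 + (9363*(-1/3755) - 13373*(-1/9078)) = 2 + (-9363/3755 + 13373/9078) = 2 - 34781699/34087890 = 33394081/34087890 ≈ 0.97965)
l(z) = √2*√z (l(z) = √(z + z) = √(2*z) = √2*√z)
(-6555 + v/l(H(N))) - 921 = (-6555 + 33394081/(34087890*((√2*√(-8))))) - 921 = (-6555 + 33394081/(34087890*((√2*(2*I*√2))))) - 921 = (-6555 + 33394081/(34087890*((4*I)))) - 921 = (-6555 + 33394081*(-I/4)/34087890) - 921 = (-6555 - 33394081*I/136351560) - 921 = -7476 - 33394081*I/136351560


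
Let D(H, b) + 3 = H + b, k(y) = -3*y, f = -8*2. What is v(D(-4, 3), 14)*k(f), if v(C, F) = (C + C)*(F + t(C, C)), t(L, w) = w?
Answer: -3840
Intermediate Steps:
f = -16
D(H, b) = -3 + H + b (D(H, b) = -3 + (H + b) = -3 + H + b)
v(C, F) = 2*C*(C + F) (v(C, F) = (C + C)*(F + C) = (2*C)*(C + F) = 2*C*(C + F))
v(D(-4, 3), 14)*k(f) = (2*(-3 - 4 + 3)*((-3 - 4 + 3) + 14))*(-3*(-16)) = (2*(-4)*(-4 + 14))*48 = (2*(-4)*10)*48 = -80*48 = -3840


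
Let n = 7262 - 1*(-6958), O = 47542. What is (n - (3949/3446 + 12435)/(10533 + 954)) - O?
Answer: -188438233429/5654886 ≈ -33323.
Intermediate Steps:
n = 14220 (n = 7262 + 6958 = 14220)
(n - (3949/3446 + 12435)/(10533 + 954)) - O = (14220 - (3949/3446 + 12435)/(10533 + 954)) - 1*47542 = (14220 - (3949*(1/3446) + 12435)/11487) - 47542 = (14220 - (3949/3446 + 12435)/11487) - 47542 = (14220 - 42854959/(3446*11487)) - 47542 = (14220 - 1*6122137/5654886) - 47542 = (14220 - 6122137/5654886) - 47542 = 80406356783/5654886 - 47542 = -188438233429/5654886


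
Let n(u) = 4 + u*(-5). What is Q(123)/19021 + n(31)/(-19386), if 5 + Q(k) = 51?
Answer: 163649/16032222 ≈ 0.010208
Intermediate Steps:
n(u) = 4 - 5*u
Q(k) = 46 (Q(k) = -5 + 51 = 46)
Q(123)/19021 + n(31)/(-19386) = 46/19021 + (4 - 5*31)/(-19386) = 46*(1/19021) + (4 - 155)*(-1/19386) = 2/827 - 151*(-1/19386) = 2/827 + 151/19386 = 163649/16032222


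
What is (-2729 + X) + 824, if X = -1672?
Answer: -3577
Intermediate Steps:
(-2729 + X) + 824 = (-2729 - 1672) + 824 = -4401 + 824 = -3577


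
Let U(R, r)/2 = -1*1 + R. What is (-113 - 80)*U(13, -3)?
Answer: -4632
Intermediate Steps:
U(R, r) = -2 + 2*R (U(R, r) = 2*(-1*1 + R) = 2*(-1 + R) = -2 + 2*R)
(-113 - 80)*U(13, -3) = (-113 - 80)*(-2 + 2*13) = -193*(-2 + 26) = -193*24 = -4632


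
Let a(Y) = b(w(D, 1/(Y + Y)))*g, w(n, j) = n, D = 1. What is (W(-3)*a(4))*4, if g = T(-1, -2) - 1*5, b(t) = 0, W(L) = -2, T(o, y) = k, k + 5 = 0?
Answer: 0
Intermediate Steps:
k = -5 (k = -5 + 0 = -5)
T(o, y) = -5
g = -10 (g = -5 - 1*5 = -5 - 5 = -10)
a(Y) = 0 (a(Y) = 0*(-10) = 0)
(W(-3)*a(4))*4 = -2*0*4 = 0*4 = 0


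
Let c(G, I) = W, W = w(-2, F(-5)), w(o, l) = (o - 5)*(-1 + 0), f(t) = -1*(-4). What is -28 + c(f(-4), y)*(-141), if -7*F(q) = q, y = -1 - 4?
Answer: -1015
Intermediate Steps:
f(t) = 4
y = -5
F(q) = -q/7
w(o, l) = 5 - o (w(o, l) = (-5 + o)*(-1) = 5 - o)
W = 7 (W = 5 - 1*(-2) = 5 + 2 = 7)
c(G, I) = 7
-28 + c(f(-4), y)*(-141) = -28 + 7*(-141) = -28 - 987 = -1015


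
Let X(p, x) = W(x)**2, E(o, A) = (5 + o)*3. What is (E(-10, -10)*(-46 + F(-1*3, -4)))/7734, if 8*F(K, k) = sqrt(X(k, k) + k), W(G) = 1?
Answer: 115/1289 - 5*I*sqrt(3)/20624 ≈ 0.089216 - 0.00041991*I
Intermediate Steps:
E(o, A) = 15 + 3*o
X(p, x) = 1 (X(p, x) = 1**2 = 1)
F(K, k) = sqrt(1 + k)/8
(E(-10, -10)*(-46 + F(-1*3, -4)))/7734 = ((15 + 3*(-10))*(-46 + sqrt(1 - 4)/8))/7734 = ((15 - 30)*(-46 + sqrt(-3)/8))*(1/7734) = -15*(-46 + (I*sqrt(3))/8)*(1/7734) = -15*(-46 + I*sqrt(3)/8)*(1/7734) = (690 - 15*I*sqrt(3)/8)*(1/7734) = 115/1289 - 5*I*sqrt(3)/20624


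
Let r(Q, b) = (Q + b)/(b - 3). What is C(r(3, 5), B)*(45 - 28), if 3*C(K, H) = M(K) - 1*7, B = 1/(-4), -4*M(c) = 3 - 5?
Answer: -221/6 ≈ -36.833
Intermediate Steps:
M(c) = ½ (M(c) = -(3 - 5)/4 = -¼*(-2) = ½)
r(Q, b) = (Q + b)/(-3 + b)
B = -¼ ≈ -0.25000
C(K, H) = -13/6 (C(K, H) = (½ - 1*7)/3 = (½ - 7)/3 = (⅓)*(-13/2) = -13/6)
C(r(3, 5), B)*(45 - 28) = -13*(45 - 28)/6 = -13/6*17 = -221/6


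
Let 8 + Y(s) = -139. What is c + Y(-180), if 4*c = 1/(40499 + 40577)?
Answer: -47672687/324304 ≈ -147.00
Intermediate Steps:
Y(s) = -147 (Y(s) = -8 - 139 = -147)
c = 1/324304 (c = 1/(4*(40499 + 40577)) = (¼)/81076 = (¼)*(1/81076) = 1/324304 ≈ 3.0835e-6)
c + Y(-180) = 1/324304 - 147 = -47672687/324304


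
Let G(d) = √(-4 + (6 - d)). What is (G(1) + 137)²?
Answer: 19044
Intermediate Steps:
G(d) = √(2 - d)
(G(1) + 137)² = (√(2 - 1*1) + 137)² = (√(2 - 1) + 137)² = (√1 + 137)² = (1 + 137)² = 138² = 19044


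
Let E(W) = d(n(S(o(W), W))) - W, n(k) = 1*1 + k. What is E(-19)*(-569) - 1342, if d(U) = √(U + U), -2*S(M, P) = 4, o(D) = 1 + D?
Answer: -12153 - 569*I*√2 ≈ -12153.0 - 804.69*I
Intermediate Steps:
S(M, P) = -2 (S(M, P) = -½*4 = -2)
n(k) = 1 + k
d(U) = √2*√U (d(U) = √(2*U) = √2*√U)
E(W) = -W + I*√2 (E(W) = √2*√(1 - 2) - W = √2*√(-1) - W = √2*I - W = I*√2 - W = -W + I*√2)
E(-19)*(-569) - 1342 = (-1*(-19) + I*√2)*(-569) - 1342 = (19 + I*√2)*(-569) - 1342 = (-10811 - 569*I*√2) - 1342 = -12153 - 569*I*√2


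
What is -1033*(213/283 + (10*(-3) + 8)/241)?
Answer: -46595531/68203 ≈ -683.19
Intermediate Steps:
-1033*(213/283 + (10*(-3) + 8)/241) = -1033*(213*(1/283) + (-30 + 8)*(1/241)) = -1033*(213/283 - 22*1/241) = -1033*(213/283 - 22/241) = -1033*45107/68203 = -46595531/68203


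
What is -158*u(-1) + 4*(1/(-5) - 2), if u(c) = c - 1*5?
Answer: 4696/5 ≈ 939.20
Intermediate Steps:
u(c) = -5 + c (u(c) = c - 5 = -5 + c)
-158*u(-1) + 4*(1/(-5) - 2) = -158*(-5 - 1) + 4*(1/(-5) - 2) = -158*(-6) + 4*(-⅕ - 2) = 948 + 4*(-11/5) = 948 - 44/5 = 4696/5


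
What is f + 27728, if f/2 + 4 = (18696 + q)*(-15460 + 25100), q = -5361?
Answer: 257126520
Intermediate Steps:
f = 257098792 (f = -8 + 2*((18696 - 5361)*(-15460 + 25100)) = -8 + 2*(13335*9640) = -8 + 2*128549400 = -8 + 257098800 = 257098792)
f + 27728 = 257098792 + 27728 = 257126520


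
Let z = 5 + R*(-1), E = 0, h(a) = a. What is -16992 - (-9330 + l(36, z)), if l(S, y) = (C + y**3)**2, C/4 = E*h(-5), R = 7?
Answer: -7726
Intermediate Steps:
C = 0 (C = 4*(0*(-5)) = 4*0 = 0)
z = -2 (z = 5 + 7*(-1) = 5 - 7 = -2)
l(S, y) = y**6 (l(S, y) = (0 + y**3)**2 = (y**3)**2 = y**6)
-16992 - (-9330 + l(36, z)) = -16992 - (-9330 + (-2)**6) = -16992 - (-9330 + 64) = -16992 - 1*(-9266) = -16992 + 9266 = -7726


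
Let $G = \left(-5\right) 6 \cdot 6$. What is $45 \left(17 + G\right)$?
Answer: $-7335$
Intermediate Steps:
$G = -180$ ($G = \left(-30\right) 6 = -180$)
$45 \left(17 + G\right) = 45 \left(17 - 180\right) = 45 \left(-163\right) = -7335$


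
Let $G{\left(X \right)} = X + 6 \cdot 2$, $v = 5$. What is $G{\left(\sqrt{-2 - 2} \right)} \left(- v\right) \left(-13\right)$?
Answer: $780 + 130 i \approx 780.0 + 130.0 i$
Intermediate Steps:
$G{\left(X \right)} = 12 + X$ ($G{\left(X \right)} = X + 12 = 12 + X$)
$G{\left(\sqrt{-2 - 2} \right)} \left(- v\right) \left(-13\right) = \left(12 + \sqrt{-2 - 2}\right) \left(\left(-1\right) 5\right) \left(-13\right) = \left(12 + \sqrt{-4}\right) \left(-5\right) \left(-13\right) = \left(12 + 2 i\right) \left(-5\right) \left(-13\right) = \left(-60 - 10 i\right) \left(-13\right) = 780 + 130 i$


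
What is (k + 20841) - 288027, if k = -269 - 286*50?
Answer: -281755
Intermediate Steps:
k = -14569 (k = -269 - 14300 = -14569)
(k + 20841) - 288027 = (-14569 + 20841) - 288027 = 6272 - 288027 = -281755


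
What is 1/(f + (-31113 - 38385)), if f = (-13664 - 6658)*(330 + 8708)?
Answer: -1/183739734 ≈ -5.4425e-9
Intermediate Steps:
f = -183670236 (f = -20322*9038 = -183670236)
1/(f + (-31113 - 38385)) = 1/(-183670236 + (-31113 - 38385)) = 1/(-183670236 - 69498) = 1/(-183739734) = -1/183739734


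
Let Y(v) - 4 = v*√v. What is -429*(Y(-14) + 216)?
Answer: -94380 + 6006*I*√14 ≈ -94380.0 + 22472.0*I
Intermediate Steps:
Y(v) = 4 + v^(3/2) (Y(v) = 4 + v*√v = 4 + v^(3/2))
-429*(Y(-14) + 216) = -429*((4 + (-14)^(3/2)) + 216) = -429*((4 - 14*I*√14) + 216) = -429*(220 - 14*I*√14) = -94380 + 6006*I*√14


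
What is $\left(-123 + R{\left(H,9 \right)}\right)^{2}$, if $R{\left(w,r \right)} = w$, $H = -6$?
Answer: $16641$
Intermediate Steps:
$\left(-123 + R{\left(H,9 \right)}\right)^{2} = \left(-123 - 6\right)^{2} = \left(-129\right)^{2} = 16641$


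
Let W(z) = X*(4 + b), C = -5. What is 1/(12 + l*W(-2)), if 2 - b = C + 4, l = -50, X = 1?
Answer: -1/338 ≈ -0.0029586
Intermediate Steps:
b = 3 (b = 2 - (-5 + 4) = 2 - 1*(-1) = 2 + 1 = 3)
W(z) = 7 (W(z) = 1*(4 + 3) = 1*7 = 7)
1/(12 + l*W(-2)) = 1/(12 - 50*7) = 1/(12 - 350) = 1/(-338) = -1/338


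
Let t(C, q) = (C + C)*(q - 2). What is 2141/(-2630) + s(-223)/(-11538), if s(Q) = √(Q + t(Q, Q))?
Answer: -2141/2630 - √100127/11538 ≈ -0.84149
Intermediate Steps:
t(C, q) = 2*C*(-2 + q) (t(C, q) = (2*C)*(-2 + q) = 2*C*(-2 + q))
s(Q) = √(Q + 2*Q*(-2 + Q))
2141/(-2630) + s(-223)/(-11538) = 2141/(-2630) + √(-223*(-3 + 2*(-223)))/(-11538) = 2141*(-1/2630) + √(-223*(-3 - 446))*(-1/11538) = -2141/2630 + √(-223*(-449))*(-1/11538) = -2141/2630 + √100127*(-1/11538) = -2141/2630 - √100127/11538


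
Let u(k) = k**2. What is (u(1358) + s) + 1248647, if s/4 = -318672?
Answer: 1818123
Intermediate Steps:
s = -1274688 (s = 4*(-318672) = -1274688)
(u(1358) + s) + 1248647 = (1358**2 - 1274688) + 1248647 = (1844164 - 1274688) + 1248647 = 569476 + 1248647 = 1818123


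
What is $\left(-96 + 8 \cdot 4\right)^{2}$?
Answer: $4096$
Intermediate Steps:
$\left(-96 + 8 \cdot 4\right)^{2} = \left(-96 + 32\right)^{2} = \left(-64\right)^{2} = 4096$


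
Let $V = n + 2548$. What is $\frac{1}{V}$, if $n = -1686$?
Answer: $\frac{1}{862} \approx 0.0011601$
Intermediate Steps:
$V = 862$ ($V = -1686 + 2548 = 862$)
$\frac{1}{V} = \frac{1}{862}$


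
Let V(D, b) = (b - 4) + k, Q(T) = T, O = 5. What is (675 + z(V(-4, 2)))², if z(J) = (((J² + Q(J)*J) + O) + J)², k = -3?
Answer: 10080625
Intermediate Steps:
V(D, b) = -7 + b (V(D, b) = (b - 4) - 3 = (-4 + b) - 3 = -7 + b)
z(J) = (5 + J + 2*J²)² (z(J) = (((J² + J*J) + 5) + J)² = (((J² + J²) + 5) + J)² = ((2*J² + 5) + J)² = ((5 + 2*J²) + J)² = (5 + J + 2*J²)²)
(675 + z(V(-4, 2)))² = (675 + (5 + (-7 + 2) + 2*(-7 + 2)²)²)² = (675 + (5 - 5 + 2*(-5)²)²)² = (675 + (5 - 5 + 2*25)²)² = (675 + (5 - 5 + 50)²)² = (675 + 50²)² = (675 + 2500)² = 3175² = 10080625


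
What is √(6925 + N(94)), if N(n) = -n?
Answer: 3*√759 ≈ 82.650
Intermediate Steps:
√(6925 + N(94)) = √(6925 - 1*94) = √(6925 - 94) = √6831 = 3*√759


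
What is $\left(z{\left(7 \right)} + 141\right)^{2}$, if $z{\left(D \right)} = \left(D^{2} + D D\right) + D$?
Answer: $60516$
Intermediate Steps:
$z{\left(D \right)} = D + 2 D^{2}$ ($z{\left(D \right)} = \left(D^{2} + D^{2}\right) + D = 2 D^{2} + D = D + 2 D^{2}$)
$\left(z{\left(7 \right)} + 141\right)^{2} = \left(7 \left(1 + 2 \cdot 7\right) + 141\right)^{2} = \left(7 \left(1 + 14\right) + 141\right)^{2} = \left(7 \cdot 15 + 141\right)^{2} = \left(105 + 141\right)^{2} = 246^{2} = 60516$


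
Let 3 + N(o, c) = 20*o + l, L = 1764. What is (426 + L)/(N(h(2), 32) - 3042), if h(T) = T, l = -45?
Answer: -219/305 ≈ -0.71803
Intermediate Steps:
N(o, c) = -48 + 20*o (N(o, c) = -3 + (20*o - 45) = -3 + (-45 + 20*o) = -48 + 20*o)
(426 + L)/(N(h(2), 32) - 3042) = (426 + 1764)/((-48 + 20*2) - 3042) = 2190/((-48 + 40) - 3042) = 2190/(-8 - 3042) = 2190/(-3050) = 2190*(-1/3050) = -219/305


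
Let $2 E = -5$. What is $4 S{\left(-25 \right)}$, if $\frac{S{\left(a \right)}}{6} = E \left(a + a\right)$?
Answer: $3000$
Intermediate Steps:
$E = - \frac{5}{2}$ ($E = \frac{1}{2} \left(-5\right) = - \frac{5}{2} \approx -2.5$)
$S{\left(a \right)} = - 30 a$ ($S{\left(a \right)} = 6 \left(- \frac{5 \left(a + a\right)}{2}\right) = 6 \left(- \frac{5 \cdot 2 a}{2}\right) = 6 \left(- 5 a\right) = - 30 a$)
$4 S{\left(-25 \right)} = 4 \left(\left(-30\right) \left(-25\right)\right) = 4 \cdot 750 = 3000$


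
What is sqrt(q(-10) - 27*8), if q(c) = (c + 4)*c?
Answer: 2*I*sqrt(39) ≈ 12.49*I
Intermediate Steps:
q(c) = c*(4 + c) (q(c) = (4 + c)*c = c*(4 + c))
sqrt(q(-10) - 27*8) = sqrt(-10*(4 - 10) - 27*8) = sqrt(-10*(-6) - 216) = sqrt(60 - 216) = sqrt(-156) = 2*I*sqrt(39)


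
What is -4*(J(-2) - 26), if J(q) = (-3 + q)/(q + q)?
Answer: 99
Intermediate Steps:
J(q) = (-3 + q)/(2*q) (J(q) = (-3 + q)/((2*q)) = (-3 + q)*(1/(2*q)) = (-3 + q)/(2*q))
-4*(J(-2) - 26) = -4*((½)*(-3 - 2)/(-2) - 26) = -4*((½)*(-½)*(-5) - 26) = -4*(5/4 - 26) = -4*(-99/4) = 99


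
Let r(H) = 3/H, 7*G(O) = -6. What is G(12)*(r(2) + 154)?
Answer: -933/7 ≈ -133.29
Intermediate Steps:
G(O) = -6/7 (G(O) = (⅐)*(-6) = -6/7)
G(12)*(r(2) + 154) = -6*(3/2 + 154)/7 = -6/7*311/2 = -933/7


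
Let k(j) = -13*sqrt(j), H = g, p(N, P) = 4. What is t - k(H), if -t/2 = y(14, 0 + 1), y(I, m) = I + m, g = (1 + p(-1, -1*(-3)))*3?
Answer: -30 + 13*sqrt(15) ≈ 20.349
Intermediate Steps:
g = 15 (g = (1 + 4)*3 = 5*3 = 15)
H = 15
t = -30 (t = -2*(14 + (0 + 1)) = -2*(14 + 1) = -2*15 = -30)
t - k(H) = -30 - (-13)*sqrt(15) = -30 + 13*sqrt(15)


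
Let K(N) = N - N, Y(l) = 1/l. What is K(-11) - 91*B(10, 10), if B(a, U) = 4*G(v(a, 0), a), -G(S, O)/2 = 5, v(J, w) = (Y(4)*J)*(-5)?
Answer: 3640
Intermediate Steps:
v(J, w) = -5*J/4 (v(J, w) = (J/4)*(-5) = -5*J/4)
G(S, O) = -10 (G(S, O) = -2*5 = -10)
B(a, U) = -40 (B(a, U) = 4*(-10) = -40)
K(N) = 0
K(-11) - 91*B(10, 10) = 0 - 91*(-40) = 0 + 3640 = 3640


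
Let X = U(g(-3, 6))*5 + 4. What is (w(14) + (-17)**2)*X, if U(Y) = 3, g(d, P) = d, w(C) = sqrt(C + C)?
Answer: 5491 + 38*sqrt(7) ≈ 5591.5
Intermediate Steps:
w(C) = sqrt(2)*sqrt(C) (w(C) = sqrt(2*C) = sqrt(2)*sqrt(C))
X = 19 (X = 3*5 + 4 = 15 + 4 = 19)
(w(14) + (-17)**2)*X = (sqrt(2)*sqrt(14) + (-17)**2)*19 = (2*sqrt(7) + 289)*19 = (289 + 2*sqrt(7))*19 = 5491 + 38*sqrt(7)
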